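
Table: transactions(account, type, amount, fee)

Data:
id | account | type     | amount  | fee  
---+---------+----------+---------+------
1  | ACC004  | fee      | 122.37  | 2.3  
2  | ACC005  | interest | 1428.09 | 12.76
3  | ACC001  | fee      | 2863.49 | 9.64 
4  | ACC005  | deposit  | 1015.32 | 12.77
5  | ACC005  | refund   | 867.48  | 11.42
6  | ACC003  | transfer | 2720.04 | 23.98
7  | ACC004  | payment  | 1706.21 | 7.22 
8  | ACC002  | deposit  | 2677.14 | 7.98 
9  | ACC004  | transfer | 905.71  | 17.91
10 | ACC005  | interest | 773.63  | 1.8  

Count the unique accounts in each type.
SELECT type, COUNT(DISTINCT account)
FROM transactions
GROUP BY type

Result:
  deposit: 2 distinct
  fee: 2 distinct
  interest: 1 distinct
  payment: 1 distinct
  refund: 1 distinct
  transfer: 2 distinct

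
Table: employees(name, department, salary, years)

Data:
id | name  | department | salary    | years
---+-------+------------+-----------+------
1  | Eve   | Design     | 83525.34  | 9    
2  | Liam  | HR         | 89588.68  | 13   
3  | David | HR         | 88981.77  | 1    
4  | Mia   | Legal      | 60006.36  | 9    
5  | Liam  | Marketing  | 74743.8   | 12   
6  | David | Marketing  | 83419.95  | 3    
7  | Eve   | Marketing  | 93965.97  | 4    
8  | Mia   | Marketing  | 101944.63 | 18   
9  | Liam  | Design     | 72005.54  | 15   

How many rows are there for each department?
SELECT department, COUNT(*) as count
FROM employees
GROUP BY department

Result:
  Design: 2
  HR: 2
  Legal: 1
  Marketing: 4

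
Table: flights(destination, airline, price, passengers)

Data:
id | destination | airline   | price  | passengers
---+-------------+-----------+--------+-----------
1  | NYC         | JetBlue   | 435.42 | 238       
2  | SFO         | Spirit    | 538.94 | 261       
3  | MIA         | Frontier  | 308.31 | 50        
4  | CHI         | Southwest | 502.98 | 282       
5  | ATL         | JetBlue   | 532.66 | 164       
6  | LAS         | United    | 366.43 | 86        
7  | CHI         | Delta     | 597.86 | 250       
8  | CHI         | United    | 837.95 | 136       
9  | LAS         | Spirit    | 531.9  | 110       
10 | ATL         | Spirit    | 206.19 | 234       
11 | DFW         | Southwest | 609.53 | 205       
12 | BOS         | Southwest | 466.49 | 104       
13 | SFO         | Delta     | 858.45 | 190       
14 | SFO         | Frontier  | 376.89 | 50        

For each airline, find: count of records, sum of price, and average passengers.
SELECT airline,
       COUNT(*) as cnt,
       SUM(price) as total_price,
       AVG(passengers) as avg_passengers
FROM flights
GROUP BY airline

Result:
  Delta: 2 records, 1456.31 total price, 220.00 avg passengers
  Frontier: 2 records, 685.20 total price, 50.00 avg passengers
  JetBlue: 2 records, 968.08 total price, 201.00 avg passengers
  Southwest: 3 records, 1579.00 total price, 197.00 avg passengers
  Spirit: 3 records, 1277.03 total price, 201.67 avg passengers
  United: 2 records, 1204.38 total price, 111.00 avg passengers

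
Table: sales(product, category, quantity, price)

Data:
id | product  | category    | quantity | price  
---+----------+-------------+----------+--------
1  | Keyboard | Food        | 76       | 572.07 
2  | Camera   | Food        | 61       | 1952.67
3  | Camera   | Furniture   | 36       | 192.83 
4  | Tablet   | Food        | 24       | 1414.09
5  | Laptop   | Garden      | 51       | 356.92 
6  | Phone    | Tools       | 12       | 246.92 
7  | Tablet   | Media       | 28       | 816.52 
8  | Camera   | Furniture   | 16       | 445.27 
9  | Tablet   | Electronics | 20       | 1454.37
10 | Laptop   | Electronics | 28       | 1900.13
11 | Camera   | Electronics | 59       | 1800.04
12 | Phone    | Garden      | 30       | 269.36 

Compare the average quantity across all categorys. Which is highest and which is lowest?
SELECT category, AVG(quantity)
FROM sales
GROUP BY category
ORDER BY AVG(quantity)

All groups:
  Tools: 12.00
  Furniture: 26.00
  Media: 28.00
  Electronics: 35.67
  Garden: 40.50
  Food: 53.67

Highest: Food (53.67)
Lowest: Tools (12.00)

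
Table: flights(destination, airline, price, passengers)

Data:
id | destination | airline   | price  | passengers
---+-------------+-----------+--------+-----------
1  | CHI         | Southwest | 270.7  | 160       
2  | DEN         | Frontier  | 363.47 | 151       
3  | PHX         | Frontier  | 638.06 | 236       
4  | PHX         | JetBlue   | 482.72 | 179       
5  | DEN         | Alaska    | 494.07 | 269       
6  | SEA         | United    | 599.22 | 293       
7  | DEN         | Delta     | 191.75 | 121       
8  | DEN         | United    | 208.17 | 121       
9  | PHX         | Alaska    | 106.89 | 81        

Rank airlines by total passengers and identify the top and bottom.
SELECT airline, SUM(passengers)
FROM flights
GROUP BY airline
ORDER BY SUM(passengers)

All groups:
  Delta: 121
  Southwest: 160
  JetBlue: 179
  Alaska: 350
  Frontier: 387
  United: 414

Highest: United (414)
Lowest: Delta (121)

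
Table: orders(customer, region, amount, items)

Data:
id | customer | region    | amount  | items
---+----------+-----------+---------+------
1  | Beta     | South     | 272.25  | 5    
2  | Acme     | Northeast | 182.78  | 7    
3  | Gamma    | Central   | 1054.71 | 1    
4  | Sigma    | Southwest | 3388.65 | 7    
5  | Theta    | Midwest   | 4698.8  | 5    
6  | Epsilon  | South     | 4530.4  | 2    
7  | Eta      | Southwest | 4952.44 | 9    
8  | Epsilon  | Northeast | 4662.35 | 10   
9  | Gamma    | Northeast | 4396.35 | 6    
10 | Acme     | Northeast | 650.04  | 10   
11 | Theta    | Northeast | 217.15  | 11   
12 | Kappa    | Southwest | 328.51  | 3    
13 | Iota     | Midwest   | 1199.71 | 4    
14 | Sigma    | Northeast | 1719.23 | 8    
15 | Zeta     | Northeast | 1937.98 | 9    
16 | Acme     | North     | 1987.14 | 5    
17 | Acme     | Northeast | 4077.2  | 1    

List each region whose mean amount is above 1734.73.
SELECT region, AVG(amount)
FROM orders
GROUP BY region
HAVING AVG(amount) > 1734.73

Result:
  Midwest: avg=2949.26
  North: avg=1987.14
  Northeast: avg=2230.39
  South: avg=2401.33
  Southwest: avg=2889.87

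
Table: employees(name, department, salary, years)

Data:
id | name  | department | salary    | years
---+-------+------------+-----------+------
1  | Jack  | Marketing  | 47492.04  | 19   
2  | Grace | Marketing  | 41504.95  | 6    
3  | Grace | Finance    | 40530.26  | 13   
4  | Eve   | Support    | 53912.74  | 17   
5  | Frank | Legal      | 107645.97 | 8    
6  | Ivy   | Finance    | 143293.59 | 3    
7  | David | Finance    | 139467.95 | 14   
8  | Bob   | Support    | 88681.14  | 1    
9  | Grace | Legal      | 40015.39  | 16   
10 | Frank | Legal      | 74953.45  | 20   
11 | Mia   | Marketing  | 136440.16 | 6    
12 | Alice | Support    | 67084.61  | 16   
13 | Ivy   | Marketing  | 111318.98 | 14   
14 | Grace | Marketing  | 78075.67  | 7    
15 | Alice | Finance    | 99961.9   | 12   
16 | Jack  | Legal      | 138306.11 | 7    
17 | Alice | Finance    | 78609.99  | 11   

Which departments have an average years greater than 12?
SELECT department, AVG(years)
FROM employees
GROUP BY department
HAVING AVG(years) > 12

Result:
  Legal: avg=12.75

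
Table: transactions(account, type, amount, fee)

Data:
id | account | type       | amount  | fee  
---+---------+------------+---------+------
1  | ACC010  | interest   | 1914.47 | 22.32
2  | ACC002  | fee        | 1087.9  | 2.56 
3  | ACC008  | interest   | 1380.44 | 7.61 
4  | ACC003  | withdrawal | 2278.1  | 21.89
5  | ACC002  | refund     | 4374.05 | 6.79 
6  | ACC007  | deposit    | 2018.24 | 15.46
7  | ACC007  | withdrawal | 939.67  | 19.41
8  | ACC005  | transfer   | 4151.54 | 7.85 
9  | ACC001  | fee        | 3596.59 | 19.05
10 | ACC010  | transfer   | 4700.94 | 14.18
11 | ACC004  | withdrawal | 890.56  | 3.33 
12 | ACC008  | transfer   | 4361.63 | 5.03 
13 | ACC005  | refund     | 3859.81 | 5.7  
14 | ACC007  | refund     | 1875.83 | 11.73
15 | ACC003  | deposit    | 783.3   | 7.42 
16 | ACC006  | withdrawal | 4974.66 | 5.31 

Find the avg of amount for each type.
SELECT type, AVG(amount) as result
FROM transactions
GROUP BY type

Result:
  deposit: 1400.77
  fee: 2342.25
  interest: 1647.46
  refund: 3369.90
  transfer: 4404.70
  withdrawal: 2270.75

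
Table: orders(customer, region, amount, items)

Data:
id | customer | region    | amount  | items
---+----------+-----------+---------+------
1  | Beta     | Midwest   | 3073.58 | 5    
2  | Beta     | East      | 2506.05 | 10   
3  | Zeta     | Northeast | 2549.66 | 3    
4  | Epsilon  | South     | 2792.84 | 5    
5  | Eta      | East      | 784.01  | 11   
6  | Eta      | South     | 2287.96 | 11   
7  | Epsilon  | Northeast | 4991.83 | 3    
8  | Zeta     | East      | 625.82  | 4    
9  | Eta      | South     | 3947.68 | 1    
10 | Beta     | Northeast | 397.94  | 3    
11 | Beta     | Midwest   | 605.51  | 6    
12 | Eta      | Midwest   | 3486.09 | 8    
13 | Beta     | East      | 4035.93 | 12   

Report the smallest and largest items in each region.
SELECT region, MIN(items), MAX(items)
FROM orders
GROUP BY region

Result:
  East: min=4, max=12
  Midwest: min=5, max=8
  Northeast: min=3, max=3
  South: min=1, max=11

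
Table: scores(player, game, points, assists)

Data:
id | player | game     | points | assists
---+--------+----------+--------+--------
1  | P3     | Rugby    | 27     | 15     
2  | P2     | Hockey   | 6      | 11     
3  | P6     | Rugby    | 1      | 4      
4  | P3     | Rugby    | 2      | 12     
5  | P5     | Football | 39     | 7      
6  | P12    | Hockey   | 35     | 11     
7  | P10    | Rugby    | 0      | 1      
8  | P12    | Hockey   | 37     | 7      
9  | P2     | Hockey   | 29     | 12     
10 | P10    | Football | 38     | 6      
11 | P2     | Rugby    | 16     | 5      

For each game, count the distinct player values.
SELECT game, COUNT(DISTINCT player)
FROM scores
GROUP BY game

Result:
  Football: 2 distinct
  Hockey: 2 distinct
  Rugby: 4 distinct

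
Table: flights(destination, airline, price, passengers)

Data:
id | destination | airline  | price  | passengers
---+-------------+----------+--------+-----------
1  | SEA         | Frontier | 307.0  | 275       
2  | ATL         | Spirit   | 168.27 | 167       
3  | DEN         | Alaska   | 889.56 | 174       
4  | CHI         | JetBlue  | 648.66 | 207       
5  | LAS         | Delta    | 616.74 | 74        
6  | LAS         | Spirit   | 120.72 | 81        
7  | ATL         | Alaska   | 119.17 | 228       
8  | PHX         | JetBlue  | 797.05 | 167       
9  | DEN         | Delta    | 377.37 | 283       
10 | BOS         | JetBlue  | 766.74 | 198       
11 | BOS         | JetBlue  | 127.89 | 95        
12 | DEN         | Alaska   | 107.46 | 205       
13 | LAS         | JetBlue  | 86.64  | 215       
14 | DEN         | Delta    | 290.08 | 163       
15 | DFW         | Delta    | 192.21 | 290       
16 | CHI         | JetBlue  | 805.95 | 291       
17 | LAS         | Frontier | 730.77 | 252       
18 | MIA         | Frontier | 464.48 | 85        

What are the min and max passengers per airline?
SELECT airline, MIN(passengers), MAX(passengers)
FROM flights
GROUP BY airline

Result:
  Alaska: min=174, max=228
  Delta: min=74, max=290
  Frontier: min=85, max=275
  JetBlue: min=95, max=291
  Spirit: min=81, max=167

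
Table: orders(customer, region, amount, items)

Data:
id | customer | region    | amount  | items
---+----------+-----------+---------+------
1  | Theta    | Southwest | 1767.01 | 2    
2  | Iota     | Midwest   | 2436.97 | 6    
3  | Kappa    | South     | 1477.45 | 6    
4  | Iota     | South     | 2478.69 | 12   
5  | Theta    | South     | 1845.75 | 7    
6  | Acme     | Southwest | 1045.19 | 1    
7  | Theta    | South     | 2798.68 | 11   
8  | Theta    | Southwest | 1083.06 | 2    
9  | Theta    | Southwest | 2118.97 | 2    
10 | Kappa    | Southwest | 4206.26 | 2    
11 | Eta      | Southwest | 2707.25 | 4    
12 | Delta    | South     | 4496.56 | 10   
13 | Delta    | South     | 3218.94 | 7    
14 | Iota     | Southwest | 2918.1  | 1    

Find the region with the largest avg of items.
SELECT region, AVG(items) as val
FROM orders
GROUP BY region
ORDER BY val DESC
LIMIT 1

Result: South with avg(items) = 8.83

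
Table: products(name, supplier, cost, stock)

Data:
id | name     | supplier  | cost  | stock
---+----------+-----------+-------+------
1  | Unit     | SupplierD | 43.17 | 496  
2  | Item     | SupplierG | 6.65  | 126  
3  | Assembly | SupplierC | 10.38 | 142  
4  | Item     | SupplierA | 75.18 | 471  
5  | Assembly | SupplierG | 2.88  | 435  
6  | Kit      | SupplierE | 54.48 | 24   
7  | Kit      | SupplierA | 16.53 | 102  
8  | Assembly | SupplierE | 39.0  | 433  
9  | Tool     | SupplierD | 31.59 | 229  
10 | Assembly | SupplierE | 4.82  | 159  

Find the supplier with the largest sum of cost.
SELECT supplier, SUM(cost) as val
FROM products
GROUP BY supplier
ORDER BY val DESC
LIMIT 1

Result: SupplierE with sum(cost) = 98.30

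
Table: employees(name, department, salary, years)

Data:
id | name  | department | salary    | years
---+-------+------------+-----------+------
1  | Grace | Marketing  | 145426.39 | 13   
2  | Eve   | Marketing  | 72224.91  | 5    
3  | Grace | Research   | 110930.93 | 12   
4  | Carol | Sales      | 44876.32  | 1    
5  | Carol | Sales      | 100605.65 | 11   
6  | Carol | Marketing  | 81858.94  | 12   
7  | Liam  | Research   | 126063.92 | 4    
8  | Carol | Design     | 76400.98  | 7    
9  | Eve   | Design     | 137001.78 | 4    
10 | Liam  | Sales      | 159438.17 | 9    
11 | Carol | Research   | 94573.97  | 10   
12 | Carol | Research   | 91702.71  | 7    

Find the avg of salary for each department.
SELECT department, AVG(salary) as result
FROM employees
GROUP BY department

Result:
  Design: 106701.38
  Marketing: 99836.75
  Research: 105817.88
  Sales: 101640.05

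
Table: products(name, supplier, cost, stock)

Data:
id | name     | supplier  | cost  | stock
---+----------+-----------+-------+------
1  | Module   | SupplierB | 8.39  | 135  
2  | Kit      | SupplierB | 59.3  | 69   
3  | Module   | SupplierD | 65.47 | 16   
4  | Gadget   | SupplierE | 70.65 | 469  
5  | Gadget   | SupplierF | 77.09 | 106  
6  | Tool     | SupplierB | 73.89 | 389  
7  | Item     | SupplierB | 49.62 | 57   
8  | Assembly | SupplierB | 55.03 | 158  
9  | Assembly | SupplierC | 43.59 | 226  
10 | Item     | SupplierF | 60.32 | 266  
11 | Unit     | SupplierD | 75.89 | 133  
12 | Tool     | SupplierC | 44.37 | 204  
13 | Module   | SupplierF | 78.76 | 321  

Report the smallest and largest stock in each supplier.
SELECT supplier, MIN(stock), MAX(stock)
FROM products
GROUP BY supplier

Result:
  SupplierB: min=57, max=389
  SupplierC: min=204, max=226
  SupplierD: min=16, max=133
  SupplierE: min=469, max=469
  SupplierF: min=106, max=321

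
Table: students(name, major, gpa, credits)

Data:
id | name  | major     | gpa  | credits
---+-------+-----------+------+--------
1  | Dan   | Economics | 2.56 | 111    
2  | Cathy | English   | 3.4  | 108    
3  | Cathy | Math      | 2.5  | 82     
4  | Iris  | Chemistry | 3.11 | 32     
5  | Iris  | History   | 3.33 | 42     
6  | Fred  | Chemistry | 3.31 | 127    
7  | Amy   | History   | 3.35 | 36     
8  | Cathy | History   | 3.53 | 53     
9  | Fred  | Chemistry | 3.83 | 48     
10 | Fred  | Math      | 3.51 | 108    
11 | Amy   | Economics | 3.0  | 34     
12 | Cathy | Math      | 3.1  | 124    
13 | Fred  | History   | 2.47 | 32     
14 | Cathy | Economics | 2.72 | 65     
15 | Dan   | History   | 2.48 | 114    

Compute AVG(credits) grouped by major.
SELECT major, AVG(credits) as result
FROM students
GROUP BY major

Result:
  Chemistry: 69.00
  Economics: 70.00
  English: 108.00
  History: 55.40
  Math: 104.67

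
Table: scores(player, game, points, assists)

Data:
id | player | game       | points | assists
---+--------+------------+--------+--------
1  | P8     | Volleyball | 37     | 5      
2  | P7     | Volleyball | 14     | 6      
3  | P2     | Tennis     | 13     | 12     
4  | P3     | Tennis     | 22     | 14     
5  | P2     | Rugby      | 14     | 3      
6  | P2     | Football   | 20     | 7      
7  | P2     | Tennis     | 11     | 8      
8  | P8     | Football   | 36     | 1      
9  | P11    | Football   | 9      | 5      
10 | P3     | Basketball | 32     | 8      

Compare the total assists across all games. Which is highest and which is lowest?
SELECT game, SUM(assists)
FROM scores
GROUP BY game
ORDER BY SUM(assists)

All groups:
  Rugby: 3
  Basketball: 8
  Volleyball: 11
  Football: 13
  Tennis: 34

Highest: Tennis (34)
Lowest: Rugby (3)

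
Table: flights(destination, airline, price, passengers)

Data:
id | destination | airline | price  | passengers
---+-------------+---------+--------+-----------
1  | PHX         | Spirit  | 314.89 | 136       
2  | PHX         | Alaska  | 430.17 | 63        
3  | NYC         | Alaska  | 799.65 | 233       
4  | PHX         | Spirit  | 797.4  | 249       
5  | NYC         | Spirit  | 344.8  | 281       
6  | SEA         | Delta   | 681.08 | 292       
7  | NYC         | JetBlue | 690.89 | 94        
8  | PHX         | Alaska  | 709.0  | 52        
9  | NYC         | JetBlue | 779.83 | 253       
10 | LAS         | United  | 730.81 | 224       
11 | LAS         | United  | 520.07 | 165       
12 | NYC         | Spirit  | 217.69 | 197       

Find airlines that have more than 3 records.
SELECT airline, COUNT(*) as cnt
FROM flights
GROUP BY airline
HAVING COUNT(*) > 3

Result:
  Spirit: 4

Note: HAVING filters groups after aggregation, WHERE filters rows before.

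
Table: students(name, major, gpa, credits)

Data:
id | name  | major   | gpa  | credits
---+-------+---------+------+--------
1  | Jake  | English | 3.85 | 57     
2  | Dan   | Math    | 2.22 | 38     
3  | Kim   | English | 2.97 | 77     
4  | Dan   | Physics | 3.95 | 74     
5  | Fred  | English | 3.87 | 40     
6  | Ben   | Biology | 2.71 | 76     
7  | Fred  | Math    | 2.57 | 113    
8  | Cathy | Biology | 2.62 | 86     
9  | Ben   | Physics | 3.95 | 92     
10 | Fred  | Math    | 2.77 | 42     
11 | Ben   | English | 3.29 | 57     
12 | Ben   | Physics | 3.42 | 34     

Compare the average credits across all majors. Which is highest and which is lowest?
SELECT major, AVG(credits)
FROM students
GROUP BY major
ORDER BY AVG(credits)

All groups:
  English: 57.75
  Math: 64.33
  Physics: 66.67
  Biology: 81.00

Highest: Biology (81.00)
Lowest: English (57.75)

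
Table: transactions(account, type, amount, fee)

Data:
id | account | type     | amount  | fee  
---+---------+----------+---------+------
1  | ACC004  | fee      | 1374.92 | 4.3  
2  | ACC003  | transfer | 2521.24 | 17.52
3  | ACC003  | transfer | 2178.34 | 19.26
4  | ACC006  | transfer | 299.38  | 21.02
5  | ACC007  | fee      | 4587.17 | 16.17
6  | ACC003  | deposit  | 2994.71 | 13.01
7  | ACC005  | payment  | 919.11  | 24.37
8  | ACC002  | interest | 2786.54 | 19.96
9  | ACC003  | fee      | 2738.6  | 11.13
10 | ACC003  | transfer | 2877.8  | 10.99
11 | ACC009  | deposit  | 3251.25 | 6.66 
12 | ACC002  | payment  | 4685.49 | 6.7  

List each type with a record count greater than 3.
SELECT type, COUNT(*) as cnt
FROM transactions
GROUP BY type
HAVING COUNT(*) > 3

Result:
  transfer: 4

Note: HAVING filters groups after aggregation, WHERE filters rows before.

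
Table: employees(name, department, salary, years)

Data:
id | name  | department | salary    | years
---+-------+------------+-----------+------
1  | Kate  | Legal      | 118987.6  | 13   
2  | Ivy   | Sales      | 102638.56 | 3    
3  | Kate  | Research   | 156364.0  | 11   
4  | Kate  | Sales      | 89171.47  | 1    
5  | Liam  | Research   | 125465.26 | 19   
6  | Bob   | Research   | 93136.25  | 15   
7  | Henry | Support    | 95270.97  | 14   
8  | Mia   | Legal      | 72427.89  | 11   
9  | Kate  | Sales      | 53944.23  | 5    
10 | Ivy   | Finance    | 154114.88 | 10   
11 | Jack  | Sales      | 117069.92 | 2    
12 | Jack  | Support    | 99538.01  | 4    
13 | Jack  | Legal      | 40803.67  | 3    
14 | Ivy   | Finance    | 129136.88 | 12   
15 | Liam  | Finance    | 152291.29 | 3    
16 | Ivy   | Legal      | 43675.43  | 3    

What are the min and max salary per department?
SELECT department, MIN(salary), MAX(salary)
FROM employees
GROUP BY department

Result:
  Finance: min=129136.88, max=154114.88
  Legal: min=40803.67, max=118987.60
  Research: min=93136.25, max=156364.00
  Sales: min=53944.23, max=117069.92
  Support: min=95270.97, max=99538.01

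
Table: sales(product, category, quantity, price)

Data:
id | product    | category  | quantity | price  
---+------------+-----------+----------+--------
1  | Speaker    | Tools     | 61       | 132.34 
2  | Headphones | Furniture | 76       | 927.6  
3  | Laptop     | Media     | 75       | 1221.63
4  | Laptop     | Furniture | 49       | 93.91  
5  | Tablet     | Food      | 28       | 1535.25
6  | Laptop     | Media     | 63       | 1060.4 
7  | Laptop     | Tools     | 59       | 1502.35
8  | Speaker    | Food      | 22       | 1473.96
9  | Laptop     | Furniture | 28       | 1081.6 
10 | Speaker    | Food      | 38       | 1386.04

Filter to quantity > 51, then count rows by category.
SELECT category, COUNT(*)
FROM sales
WHERE quantity > 51
GROUP BY category

Note: WHERE filters rows before grouping.

Result:
  Furniture: 1
  Media: 2
  Tools: 2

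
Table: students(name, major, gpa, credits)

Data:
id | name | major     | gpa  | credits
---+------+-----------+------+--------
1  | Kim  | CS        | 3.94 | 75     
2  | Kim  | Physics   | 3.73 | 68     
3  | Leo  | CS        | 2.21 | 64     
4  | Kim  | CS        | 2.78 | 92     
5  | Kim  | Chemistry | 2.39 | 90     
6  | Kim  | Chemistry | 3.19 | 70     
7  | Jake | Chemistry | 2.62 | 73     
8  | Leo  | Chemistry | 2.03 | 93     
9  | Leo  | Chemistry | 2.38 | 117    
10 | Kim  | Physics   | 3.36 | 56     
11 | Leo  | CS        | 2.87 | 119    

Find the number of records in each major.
SELECT major, COUNT(*) as count
FROM students
GROUP BY major

Result:
  CS: 4
  Chemistry: 5
  Physics: 2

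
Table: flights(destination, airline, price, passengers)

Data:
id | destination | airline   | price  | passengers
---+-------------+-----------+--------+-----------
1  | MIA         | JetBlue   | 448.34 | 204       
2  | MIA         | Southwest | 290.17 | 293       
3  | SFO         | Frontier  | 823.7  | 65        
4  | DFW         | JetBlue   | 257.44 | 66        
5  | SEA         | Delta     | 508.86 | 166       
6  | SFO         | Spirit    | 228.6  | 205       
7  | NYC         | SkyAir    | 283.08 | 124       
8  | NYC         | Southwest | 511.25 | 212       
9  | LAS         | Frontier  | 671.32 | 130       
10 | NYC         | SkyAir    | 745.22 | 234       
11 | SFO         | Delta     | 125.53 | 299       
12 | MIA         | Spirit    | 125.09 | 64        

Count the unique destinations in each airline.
SELECT airline, COUNT(DISTINCT destination)
FROM flights
GROUP BY airline

Result:
  Delta: 2 distinct
  Frontier: 2 distinct
  JetBlue: 2 distinct
  SkyAir: 1 distinct
  Southwest: 2 distinct
  Spirit: 2 distinct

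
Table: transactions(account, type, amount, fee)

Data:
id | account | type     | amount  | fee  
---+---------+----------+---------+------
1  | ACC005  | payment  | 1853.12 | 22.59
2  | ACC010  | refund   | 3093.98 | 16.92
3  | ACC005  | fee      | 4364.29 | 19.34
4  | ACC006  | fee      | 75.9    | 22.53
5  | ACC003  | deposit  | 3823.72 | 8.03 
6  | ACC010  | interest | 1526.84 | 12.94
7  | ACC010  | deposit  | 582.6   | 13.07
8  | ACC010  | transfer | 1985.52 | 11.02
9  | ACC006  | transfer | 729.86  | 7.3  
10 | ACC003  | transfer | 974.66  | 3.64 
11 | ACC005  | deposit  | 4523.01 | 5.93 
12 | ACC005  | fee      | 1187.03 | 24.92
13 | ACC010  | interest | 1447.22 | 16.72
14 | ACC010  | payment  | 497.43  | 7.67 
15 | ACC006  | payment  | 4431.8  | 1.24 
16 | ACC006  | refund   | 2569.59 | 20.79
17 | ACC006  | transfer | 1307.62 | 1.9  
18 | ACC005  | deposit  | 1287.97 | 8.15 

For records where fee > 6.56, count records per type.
SELECT type, COUNT(*)
FROM transactions
WHERE fee > 6.56
GROUP BY type

Note: WHERE filters rows before grouping.

Result:
  deposit: 3
  fee: 3
  interest: 2
  payment: 2
  refund: 2
  transfer: 2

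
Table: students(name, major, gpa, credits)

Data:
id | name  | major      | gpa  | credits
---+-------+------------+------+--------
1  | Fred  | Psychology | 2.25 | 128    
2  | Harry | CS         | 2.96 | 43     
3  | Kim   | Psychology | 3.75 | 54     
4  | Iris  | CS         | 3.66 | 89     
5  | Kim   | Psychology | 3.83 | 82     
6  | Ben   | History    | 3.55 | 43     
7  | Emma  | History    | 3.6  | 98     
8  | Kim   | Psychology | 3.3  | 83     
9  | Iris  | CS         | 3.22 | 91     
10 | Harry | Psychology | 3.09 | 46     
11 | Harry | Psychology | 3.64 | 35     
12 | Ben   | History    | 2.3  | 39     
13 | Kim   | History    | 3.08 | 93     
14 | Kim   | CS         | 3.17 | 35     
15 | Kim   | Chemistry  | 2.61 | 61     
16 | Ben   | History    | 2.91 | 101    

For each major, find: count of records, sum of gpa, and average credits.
SELECT major,
       COUNT(*) as cnt,
       SUM(gpa) as total_gpa,
       AVG(credits) as avg_credits
FROM students
GROUP BY major

Result:
  CS: 4 records, 13.01 total gpa, 64.50 avg credits
  Chemistry: 1 records, 2.61 total gpa, 61.00 avg credits
  History: 5 records, 15.44 total gpa, 74.80 avg credits
  Psychology: 6 records, 19.86 total gpa, 71.33 avg credits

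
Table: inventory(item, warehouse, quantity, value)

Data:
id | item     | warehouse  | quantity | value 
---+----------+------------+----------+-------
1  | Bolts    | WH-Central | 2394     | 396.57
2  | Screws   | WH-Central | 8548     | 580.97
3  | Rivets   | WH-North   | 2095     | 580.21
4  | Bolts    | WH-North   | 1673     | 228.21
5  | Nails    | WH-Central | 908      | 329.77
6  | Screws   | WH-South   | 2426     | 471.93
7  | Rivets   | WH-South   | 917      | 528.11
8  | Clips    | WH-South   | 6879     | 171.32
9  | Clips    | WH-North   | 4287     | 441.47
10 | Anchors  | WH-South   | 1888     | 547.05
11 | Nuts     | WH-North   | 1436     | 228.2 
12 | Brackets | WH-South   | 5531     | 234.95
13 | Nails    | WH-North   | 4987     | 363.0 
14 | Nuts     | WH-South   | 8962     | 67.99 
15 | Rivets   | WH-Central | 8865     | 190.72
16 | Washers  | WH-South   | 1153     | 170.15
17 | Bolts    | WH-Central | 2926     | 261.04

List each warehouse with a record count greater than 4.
SELECT warehouse, COUNT(*) as cnt
FROM inventory
GROUP BY warehouse
HAVING COUNT(*) > 4

Result:
  WH-Central: 5
  WH-North: 5
  WH-South: 7

Note: HAVING filters groups after aggregation, WHERE filters rows before.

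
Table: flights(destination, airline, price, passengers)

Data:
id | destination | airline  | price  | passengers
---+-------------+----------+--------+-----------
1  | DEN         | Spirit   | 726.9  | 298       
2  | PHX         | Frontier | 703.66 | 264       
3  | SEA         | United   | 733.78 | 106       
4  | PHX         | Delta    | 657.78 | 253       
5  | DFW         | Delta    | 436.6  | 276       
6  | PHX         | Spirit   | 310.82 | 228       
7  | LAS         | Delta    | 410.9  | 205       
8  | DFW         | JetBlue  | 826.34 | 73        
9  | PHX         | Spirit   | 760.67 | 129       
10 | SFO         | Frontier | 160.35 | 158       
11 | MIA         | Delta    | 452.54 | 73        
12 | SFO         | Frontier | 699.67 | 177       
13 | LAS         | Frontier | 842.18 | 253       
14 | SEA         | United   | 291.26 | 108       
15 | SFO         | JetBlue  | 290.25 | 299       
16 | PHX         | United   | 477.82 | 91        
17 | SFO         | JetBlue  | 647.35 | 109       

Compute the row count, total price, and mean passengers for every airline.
SELECT airline,
       COUNT(*) as cnt,
       SUM(price) as total_price,
       AVG(passengers) as avg_passengers
FROM flights
GROUP BY airline

Result:
  Delta: 4 records, 1957.82 total price, 201.75 avg passengers
  Frontier: 4 records, 2405.86 total price, 213.00 avg passengers
  JetBlue: 3 records, 1763.94 total price, 160.33 avg passengers
  Spirit: 3 records, 1798.39 total price, 218.33 avg passengers
  United: 3 records, 1502.86 total price, 101.67 avg passengers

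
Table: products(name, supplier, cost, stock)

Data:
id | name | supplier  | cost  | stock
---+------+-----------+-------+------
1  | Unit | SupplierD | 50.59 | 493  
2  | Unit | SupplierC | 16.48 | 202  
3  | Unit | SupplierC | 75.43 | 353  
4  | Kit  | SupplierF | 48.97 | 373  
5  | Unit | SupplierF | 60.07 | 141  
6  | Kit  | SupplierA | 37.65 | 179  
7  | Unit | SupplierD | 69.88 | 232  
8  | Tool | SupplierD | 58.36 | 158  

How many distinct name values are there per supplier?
SELECT supplier, COUNT(DISTINCT name)
FROM products
GROUP BY supplier

Result:
  SupplierA: 1 distinct
  SupplierC: 1 distinct
  SupplierD: 2 distinct
  SupplierF: 2 distinct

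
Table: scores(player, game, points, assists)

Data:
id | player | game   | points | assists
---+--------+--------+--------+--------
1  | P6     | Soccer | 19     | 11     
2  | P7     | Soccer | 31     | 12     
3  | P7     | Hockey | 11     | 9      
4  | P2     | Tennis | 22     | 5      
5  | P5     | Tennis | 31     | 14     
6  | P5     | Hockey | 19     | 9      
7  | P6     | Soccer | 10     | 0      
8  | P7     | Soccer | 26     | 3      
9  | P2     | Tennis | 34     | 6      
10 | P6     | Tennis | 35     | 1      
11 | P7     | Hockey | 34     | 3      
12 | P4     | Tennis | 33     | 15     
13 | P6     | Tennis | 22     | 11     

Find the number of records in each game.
SELECT game, COUNT(*) as count
FROM scores
GROUP BY game

Result:
  Hockey: 3
  Soccer: 4
  Tennis: 6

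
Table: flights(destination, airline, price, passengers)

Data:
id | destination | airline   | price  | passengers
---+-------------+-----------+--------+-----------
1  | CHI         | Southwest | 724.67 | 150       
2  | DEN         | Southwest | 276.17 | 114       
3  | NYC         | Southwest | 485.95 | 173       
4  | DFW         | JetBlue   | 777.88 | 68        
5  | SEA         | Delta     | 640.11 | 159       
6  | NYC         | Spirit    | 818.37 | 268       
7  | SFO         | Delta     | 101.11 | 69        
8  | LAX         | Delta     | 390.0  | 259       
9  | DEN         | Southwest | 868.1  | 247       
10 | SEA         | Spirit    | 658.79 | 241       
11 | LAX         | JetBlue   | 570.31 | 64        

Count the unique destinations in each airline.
SELECT airline, COUNT(DISTINCT destination)
FROM flights
GROUP BY airline

Result:
  Delta: 3 distinct
  JetBlue: 2 distinct
  Southwest: 3 distinct
  Spirit: 2 distinct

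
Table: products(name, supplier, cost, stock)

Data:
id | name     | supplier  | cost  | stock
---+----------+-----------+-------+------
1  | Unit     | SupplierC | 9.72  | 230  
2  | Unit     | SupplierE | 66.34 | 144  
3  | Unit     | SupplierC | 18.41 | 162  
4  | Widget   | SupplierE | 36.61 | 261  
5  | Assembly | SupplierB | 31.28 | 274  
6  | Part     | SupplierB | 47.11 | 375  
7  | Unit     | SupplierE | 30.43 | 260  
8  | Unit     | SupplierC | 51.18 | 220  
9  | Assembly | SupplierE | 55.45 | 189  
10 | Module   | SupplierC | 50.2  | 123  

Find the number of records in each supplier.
SELECT supplier, COUNT(*) as count
FROM products
GROUP BY supplier

Result:
  SupplierB: 2
  SupplierC: 4
  SupplierE: 4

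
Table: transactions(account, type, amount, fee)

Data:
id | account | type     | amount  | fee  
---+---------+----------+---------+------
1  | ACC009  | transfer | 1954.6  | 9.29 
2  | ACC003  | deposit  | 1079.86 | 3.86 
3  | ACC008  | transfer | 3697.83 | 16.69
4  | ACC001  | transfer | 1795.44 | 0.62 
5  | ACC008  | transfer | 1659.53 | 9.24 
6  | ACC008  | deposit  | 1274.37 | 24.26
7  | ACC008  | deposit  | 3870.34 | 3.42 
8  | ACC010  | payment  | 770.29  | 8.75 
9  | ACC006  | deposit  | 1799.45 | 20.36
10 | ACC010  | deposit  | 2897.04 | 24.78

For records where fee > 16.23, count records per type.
SELECT type, COUNT(*)
FROM transactions
WHERE fee > 16.23
GROUP BY type

Note: WHERE filters rows before grouping.

Result:
  deposit: 3
  transfer: 1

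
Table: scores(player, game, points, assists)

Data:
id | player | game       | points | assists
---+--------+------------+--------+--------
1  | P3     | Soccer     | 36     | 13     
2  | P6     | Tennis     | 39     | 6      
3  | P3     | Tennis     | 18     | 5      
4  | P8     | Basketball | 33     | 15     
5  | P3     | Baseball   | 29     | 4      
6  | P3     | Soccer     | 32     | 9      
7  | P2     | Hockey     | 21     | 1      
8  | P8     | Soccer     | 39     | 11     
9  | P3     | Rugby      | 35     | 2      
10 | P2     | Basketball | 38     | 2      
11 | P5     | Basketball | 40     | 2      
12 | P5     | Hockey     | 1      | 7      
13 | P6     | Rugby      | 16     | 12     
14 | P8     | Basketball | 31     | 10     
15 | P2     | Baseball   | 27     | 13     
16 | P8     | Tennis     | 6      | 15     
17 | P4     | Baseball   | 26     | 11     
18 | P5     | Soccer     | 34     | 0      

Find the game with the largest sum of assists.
SELECT game, SUM(assists) as val
FROM scores
GROUP BY game
ORDER BY val DESC
LIMIT 1

Result: Soccer with sum(assists) = 33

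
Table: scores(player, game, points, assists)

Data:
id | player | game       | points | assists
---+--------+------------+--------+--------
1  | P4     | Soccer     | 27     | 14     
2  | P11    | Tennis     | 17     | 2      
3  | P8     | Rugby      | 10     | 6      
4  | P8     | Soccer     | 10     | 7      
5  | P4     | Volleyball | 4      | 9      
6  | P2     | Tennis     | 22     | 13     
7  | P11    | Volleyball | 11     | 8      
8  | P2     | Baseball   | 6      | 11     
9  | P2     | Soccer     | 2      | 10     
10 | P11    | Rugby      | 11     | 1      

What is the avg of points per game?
SELECT game, AVG(points) as result
FROM scores
GROUP BY game

Result:
  Baseball: 6.00
  Rugby: 10.50
  Soccer: 13.00
  Tennis: 19.50
  Volleyball: 7.50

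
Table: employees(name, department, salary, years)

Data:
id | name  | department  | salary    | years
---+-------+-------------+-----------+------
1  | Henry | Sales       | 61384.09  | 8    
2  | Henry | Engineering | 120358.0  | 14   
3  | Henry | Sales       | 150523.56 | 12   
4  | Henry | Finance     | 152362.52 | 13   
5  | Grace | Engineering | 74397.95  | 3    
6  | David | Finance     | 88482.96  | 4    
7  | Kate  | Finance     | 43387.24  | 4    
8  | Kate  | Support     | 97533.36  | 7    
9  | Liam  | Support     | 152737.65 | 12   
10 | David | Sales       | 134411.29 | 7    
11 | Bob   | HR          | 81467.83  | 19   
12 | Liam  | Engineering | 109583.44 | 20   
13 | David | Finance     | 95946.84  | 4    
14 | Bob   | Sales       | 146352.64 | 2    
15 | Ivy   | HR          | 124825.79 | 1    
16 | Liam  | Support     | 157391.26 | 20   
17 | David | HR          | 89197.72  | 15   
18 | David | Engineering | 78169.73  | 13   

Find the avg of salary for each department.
SELECT department, AVG(salary) as result
FROM employees
GROUP BY department

Result:
  Engineering: 95627.28
  Finance: 95044.89
  HR: 98497.11
  Sales: 123167.90
  Support: 135887.42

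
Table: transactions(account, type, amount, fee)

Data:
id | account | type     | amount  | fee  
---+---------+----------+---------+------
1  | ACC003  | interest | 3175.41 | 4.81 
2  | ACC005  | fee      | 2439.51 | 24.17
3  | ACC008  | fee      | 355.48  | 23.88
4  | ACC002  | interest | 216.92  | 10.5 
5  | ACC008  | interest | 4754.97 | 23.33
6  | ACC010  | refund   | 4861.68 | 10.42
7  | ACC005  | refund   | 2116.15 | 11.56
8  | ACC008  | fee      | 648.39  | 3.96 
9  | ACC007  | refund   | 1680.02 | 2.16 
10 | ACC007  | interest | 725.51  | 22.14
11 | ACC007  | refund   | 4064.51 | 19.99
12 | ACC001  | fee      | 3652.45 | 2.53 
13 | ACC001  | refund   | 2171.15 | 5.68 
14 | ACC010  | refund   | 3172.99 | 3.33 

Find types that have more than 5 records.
SELECT type, COUNT(*) as cnt
FROM transactions
GROUP BY type
HAVING COUNT(*) > 5

Result:
  refund: 6

Note: HAVING filters groups after aggregation, WHERE filters rows before.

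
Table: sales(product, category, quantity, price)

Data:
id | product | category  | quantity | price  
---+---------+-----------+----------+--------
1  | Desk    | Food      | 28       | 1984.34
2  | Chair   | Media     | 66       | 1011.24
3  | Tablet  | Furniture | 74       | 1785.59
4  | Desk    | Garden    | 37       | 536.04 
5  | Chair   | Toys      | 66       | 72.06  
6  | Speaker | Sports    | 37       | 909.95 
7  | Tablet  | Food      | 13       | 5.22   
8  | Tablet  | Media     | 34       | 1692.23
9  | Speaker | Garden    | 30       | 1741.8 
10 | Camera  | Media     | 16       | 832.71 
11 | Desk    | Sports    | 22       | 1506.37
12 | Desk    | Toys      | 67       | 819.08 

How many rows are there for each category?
SELECT category, COUNT(*) as count
FROM sales
GROUP BY category

Result:
  Food: 2
  Furniture: 1
  Garden: 2
  Media: 3
  Sports: 2
  Toys: 2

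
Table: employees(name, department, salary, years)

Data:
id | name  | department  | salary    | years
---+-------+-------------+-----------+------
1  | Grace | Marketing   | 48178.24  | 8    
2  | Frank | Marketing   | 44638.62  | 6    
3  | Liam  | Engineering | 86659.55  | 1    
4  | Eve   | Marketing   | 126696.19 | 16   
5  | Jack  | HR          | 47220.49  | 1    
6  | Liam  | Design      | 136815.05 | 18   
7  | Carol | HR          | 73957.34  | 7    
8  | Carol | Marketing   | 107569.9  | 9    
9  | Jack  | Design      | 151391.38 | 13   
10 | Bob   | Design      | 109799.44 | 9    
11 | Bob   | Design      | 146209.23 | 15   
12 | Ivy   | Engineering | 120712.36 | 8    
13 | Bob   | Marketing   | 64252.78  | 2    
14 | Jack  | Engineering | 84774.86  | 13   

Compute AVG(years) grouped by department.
SELECT department, AVG(years) as result
FROM employees
GROUP BY department

Result:
  Design: 13.75
  Engineering: 7.33
  HR: 4.00
  Marketing: 8.20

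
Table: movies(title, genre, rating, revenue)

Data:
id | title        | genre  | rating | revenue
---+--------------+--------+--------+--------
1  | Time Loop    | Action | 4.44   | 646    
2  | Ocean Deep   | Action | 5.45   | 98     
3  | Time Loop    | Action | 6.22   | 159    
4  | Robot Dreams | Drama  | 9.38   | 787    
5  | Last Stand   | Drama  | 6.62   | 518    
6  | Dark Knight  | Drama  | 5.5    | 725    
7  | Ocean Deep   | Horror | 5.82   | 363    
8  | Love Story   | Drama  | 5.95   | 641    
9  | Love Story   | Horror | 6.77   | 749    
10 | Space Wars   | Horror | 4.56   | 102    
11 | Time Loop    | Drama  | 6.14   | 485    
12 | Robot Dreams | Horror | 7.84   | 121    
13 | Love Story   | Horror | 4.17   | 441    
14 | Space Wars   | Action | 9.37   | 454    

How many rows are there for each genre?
SELECT genre, COUNT(*) as count
FROM movies
GROUP BY genre

Result:
  Action: 4
  Drama: 5
  Horror: 5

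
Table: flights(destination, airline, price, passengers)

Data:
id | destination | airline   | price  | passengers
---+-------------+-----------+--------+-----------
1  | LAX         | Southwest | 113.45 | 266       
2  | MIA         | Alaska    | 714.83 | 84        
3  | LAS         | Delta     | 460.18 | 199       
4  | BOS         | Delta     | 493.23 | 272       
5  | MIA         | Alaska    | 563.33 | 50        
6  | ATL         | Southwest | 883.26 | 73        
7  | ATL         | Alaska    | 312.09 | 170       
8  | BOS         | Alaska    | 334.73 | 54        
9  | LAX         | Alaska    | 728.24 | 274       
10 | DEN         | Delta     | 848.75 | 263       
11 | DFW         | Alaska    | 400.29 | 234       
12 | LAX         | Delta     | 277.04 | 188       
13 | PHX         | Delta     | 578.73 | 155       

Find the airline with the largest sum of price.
SELECT airline, SUM(price) as val
FROM flights
GROUP BY airline
ORDER BY val DESC
LIMIT 1

Result: Alaska with sum(price) = 3053.51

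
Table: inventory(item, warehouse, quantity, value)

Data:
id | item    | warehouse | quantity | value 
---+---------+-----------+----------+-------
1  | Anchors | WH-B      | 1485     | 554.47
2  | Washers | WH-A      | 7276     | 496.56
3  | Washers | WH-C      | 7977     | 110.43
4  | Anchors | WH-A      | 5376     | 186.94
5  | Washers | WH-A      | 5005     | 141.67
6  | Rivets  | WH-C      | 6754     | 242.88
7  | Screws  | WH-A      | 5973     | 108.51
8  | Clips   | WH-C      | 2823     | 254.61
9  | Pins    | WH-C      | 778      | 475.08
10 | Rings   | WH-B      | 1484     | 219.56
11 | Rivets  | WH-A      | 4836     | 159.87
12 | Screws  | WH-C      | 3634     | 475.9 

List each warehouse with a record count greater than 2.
SELECT warehouse, COUNT(*) as cnt
FROM inventory
GROUP BY warehouse
HAVING COUNT(*) > 2

Result:
  WH-A: 5
  WH-C: 5

Note: HAVING filters groups after aggregation, WHERE filters rows before.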